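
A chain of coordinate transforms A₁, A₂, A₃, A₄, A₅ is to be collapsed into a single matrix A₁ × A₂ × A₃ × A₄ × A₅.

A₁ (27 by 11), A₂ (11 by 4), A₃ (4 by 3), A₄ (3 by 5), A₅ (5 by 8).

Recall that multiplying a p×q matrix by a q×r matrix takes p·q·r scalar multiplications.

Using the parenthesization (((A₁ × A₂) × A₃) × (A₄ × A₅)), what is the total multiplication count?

(A₁ × A₂): 27×11 by 11×4 → 27×4, cost 27·11·4 = 1188
((A₁ × A₂) × A₃): 27×4 by 4×3 → 27×3, cost 27·4·3 = 324; cumulative 1512
(A₄ × A₅): 3×5 by 5×8 → 3×8, cost 3·5·8 = 120
(((A₁ × A₂) × A₃) × (A₄ × A₅)): 27×3 by 3×8 → 27×8, cost 27·3·8 = 648; cumulative 2280
Total: 2280 scalar multiplications.

2280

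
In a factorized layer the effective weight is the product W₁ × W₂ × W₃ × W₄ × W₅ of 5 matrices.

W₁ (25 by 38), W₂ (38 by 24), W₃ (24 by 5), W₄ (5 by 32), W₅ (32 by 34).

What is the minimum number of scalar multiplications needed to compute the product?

19000

Adjacent pairs: W₁W₂ = 25·38·24 = 22800; W₂W₃ = 38·24·5 = 4560; W₃W₄ = 24·5·32 = 3840; W₄W₅ = 5·32·34 = 5440.
Length 3: W₁..W₃: k=1: 0+4560+25·38·5=9310; k=2: 22800+0+25·24·5=25800 → min 9310 | W₂..W₄: k=2: 0+3840+38·24·32=33024; k=3: 4560+0+38·5·32=10640 → min 10640 | W₃..W₅: k=3: 0+5440+24·5·34=9520; k=4: 3840+0+24·32·34=29952 → min 9520.
Length 4: W₁..W₄: k=1: 0+10640+25·38·32=41040; k=2: 22800+3840+25·24·32=45840; k=3: 9310+0+25·5·32=13310 → min 13310 | W₂..W₅: k=2: 0+9520+38·24·34=40528; k=3: 4560+5440+38·5·34=16460; k=4: 10640+0+38·32·34=51984 → min 16460.
Length 5: W₁..W₅: k=1: 0+16460+25·38·34=48760; k=2: 22800+9520+25·24·34=52720; k=3: 9310+5440+25·5·34=19000; k=4: 13310+0+25·32·34=40510 → min 19000.
Optimal order: ((W₁ × (W₂ × W₃)) × (W₄ × W₅)) with cost 19000.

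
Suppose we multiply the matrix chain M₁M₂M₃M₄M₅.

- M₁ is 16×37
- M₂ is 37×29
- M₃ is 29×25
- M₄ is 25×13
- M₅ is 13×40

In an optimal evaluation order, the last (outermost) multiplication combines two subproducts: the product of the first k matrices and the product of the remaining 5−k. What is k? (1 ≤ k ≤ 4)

4

Adjacent pairs: M₁M₂ = 16·37·29 = 17168; M₂M₃ = 37·29·25 = 26825; M₃M₄ = 29·25·13 = 9425; M₄M₅ = 25·13·40 = 13000.
Length 3: M₁..M₃: k=1: 0+26825+16·37·25=41625; k=2: 17168+0+16·29·25=28768 → min 28768 | M₂..M₄: k=2: 0+9425+37·29·13=23374; k=3: 26825+0+37·25·13=38850 → min 23374 | M₃..M₅: k=3: 0+13000+29·25·40=42000; k=4: 9425+0+29·13·40=24505 → min 24505.
Length 4: M₁..M₄: k=1: 0+23374+16·37·13=31070; k=2: 17168+9425+16·29·13=32625; k=3: 28768+0+16·25·13=33968 → min 31070 | M₂..M₅: k=2: 0+24505+37·29·40=67425; k=3: 26825+13000+37·25·40=76825; k=4: 23374+0+37·13·40=42614 → min 42614.
Top-level splits: k=1: (M₁..M₁)·(M₂..M₅) → 0+42614+16·37·40 = 66294; k=2: (M₁..M₂)·(M₃..M₅) → 17168+24505+16·29·40 = 60233; k=3: (M₁..M₃)·(M₄..M₅) → 28768+13000+16·25·40 = 57768; k=4: (M₁..M₄)·(M₅..M₅) → 31070+0+16·13·40 = 39390.
Best split is after M₄, i.e. k = 4.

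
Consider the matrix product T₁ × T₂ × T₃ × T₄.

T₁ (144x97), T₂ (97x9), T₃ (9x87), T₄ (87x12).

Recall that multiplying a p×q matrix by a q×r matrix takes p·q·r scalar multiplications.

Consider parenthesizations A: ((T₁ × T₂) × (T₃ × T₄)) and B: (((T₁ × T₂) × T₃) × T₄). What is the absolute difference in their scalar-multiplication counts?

238140

Order A = ((T₁ × T₂) × (T₃ × T₄)): (T₁ × T₂): 144×97 by 97×9 → 144×9, cost 144·97·9 = 125712; (T₃ × T₄): 9×87 by 87×12 → 9×12, cost 9·87·12 = 9396; ((T₁ × T₂) × (T₃ × T₄)): 144×9 by 9×12 → 144×12, cost 144·9·12 = 15552; cumulative 150660. Total 150660.
Order B = (((T₁ × T₂) × T₃) × T₄): (T₁ × T₂): 144×97 by 97×9 → 144×9, cost 144·97·9 = 125712; ((T₁ × T₂) × T₃): 144×9 by 9×87 → 144×87, cost 144·9·87 = 112752; cumulative 238464; (((T₁ × T₂) × T₃) × T₄): 144×87 by 87×12 → 144×12, cost 144·87·12 = 150336; cumulative 388800. Total 388800.
Difference: |150660 − 388800| = 238140.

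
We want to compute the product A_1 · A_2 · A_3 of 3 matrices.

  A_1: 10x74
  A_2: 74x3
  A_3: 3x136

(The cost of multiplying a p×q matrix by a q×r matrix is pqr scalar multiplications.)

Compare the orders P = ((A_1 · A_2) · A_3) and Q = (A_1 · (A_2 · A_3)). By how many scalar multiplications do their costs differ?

124532

Order P = ((A_1 · A_2) · A_3): (A_1 · A_2): 10×74 by 74×3 → 10×3, cost 10·74·3 = 2220; ((A_1 · A_2) · A_3): 10×3 by 3×136 → 10×136, cost 10·3·136 = 4080; cumulative 6300. Total 6300.
Order Q = (A_1 · (A_2 · A_3)): (A_2 · A_3): 74×3 by 3×136 → 74×136, cost 74·3·136 = 30192; (A_1 · (A_2 · A_3)): 10×74 by 74×136 → 10×136, cost 10·74·136 = 100640; cumulative 130832. Total 130832.
Difference: |6300 − 130832| = 124532.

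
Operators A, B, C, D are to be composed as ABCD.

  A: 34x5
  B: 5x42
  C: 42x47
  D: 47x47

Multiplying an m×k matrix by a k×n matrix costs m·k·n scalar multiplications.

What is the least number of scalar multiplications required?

28905

Adjacent pairs: AB = 34·5·42 = 7140; BC = 5·42·47 = 9870; CD = 42·47·47 = 92778.
Length 3: A..C: k=1: 0+9870+34·5·47=17860; k=2: 7140+0+34·42·47=74256 → min 17860 | B..D: k=2: 0+92778+5·42·47=102648; k=3: 9870+0+5·47·47=20915 → min 20915.
Length 4: A..D: k=1: 0+20915+34·5·47=28905; k=2: 7140+92778+34·42·47=167034; k=3: 17860+0+34·47·47=92966 → min 28905.
Optimal order: (A((BC)D)) with cost 28905.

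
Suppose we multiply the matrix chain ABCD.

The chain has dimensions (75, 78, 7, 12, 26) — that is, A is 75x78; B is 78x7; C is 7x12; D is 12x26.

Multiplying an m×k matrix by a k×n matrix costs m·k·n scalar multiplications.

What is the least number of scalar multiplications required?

Adjacent pairs: AB = 75·78·7 = 40950; BC = 78·7·12 = 6552; CD = 7·12·26 = 2184.
Length 3: A..C: k=1: 0+6552+75·78·12=76752; k=2: 40950+0+75·7·12=47250 → min 47250 | B..D: k=2: 0+2184+78·7·26=16380; k=3: 6552+0+78·12·26=30888 → min 16380.
Length 4: A..D: k=1: 0+16380+75·78·26=168480; k=2: 40950+2184+75·7·26=56784; k=3: 47250+0+75·12·26=70650 → min 56784.
Optimal order: ((AB)(CD)) with cost 56784.

56784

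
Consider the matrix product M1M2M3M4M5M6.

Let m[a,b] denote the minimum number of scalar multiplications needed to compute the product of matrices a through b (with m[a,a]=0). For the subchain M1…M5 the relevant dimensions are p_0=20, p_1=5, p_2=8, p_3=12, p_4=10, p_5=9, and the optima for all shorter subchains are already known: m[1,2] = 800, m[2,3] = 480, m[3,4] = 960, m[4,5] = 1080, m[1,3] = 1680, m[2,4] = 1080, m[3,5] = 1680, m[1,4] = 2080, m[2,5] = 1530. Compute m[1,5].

2430

m[1,5] = min over k∈[1,4] of m[1,k]+m[k+1,5]+p_{0}·p_k·p_{5}.
k=1: 0 + 1530 + 20·5·9 = 2430; k=2: 800 + 1680 + 20·8·9 = 3920; k=3: 1680 + 1080 + 20·12·9 = 4920; k=4: 2080 + 0 + 20·10·9 = 3880.
Minimum: 2430 at k=1.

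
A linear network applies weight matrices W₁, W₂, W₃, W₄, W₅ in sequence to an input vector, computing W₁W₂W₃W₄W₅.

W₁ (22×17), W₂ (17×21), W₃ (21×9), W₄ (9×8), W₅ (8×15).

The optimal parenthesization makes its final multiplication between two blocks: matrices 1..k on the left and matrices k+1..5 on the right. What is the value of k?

Adjacent pairs: W₁W₂ = 22·17·21 = 7854; W₂W₃ = 17·21·9 = 3213; W₃W₄ = 21·9·8 = 1512; W₄W₅ = 9·8·15 = 1080.
Length 3: W₁..W₃: k=1: 0+3213+22·17·9=6579; k=2: 7854+0+22·21·9=12012 → min 6579 | W₂..W₄: k=2: 0+1512+17·21·8=4368; k=3: 3213+0+17·9·8=4437 → min 4368 | W₃..W₅: k=3: 0+1080+21·9·15=3915; k=4: 1512+0+21·8·15=4032 → min 3915.
Length 4: W₁..W₄: k=1: 0+4368+22·17·8=7360; k=2: 7854+1512+22·21·8=13062; k=3: 6579+0+22·9·8=8163 → min 7360 | W₂..W₅: k=2: 0+3915+17·21·15=9270; k=3: 3213+1080+17·9·15=6588; k=4: 4368+0+17·8·15=6408 → min 6408.
Top-level splits: k=1: (W₁..W₁)·(W₂..W₅) → 0+6408+22·17·15 = 12018; k=2: (W₁..W₂)·(W₃..W₅) → 7854+3915+22·21·15 = 18699; k=3: (W₁..W₃)·(W₄..W₅) → 6579+1080+22·9·15 = 10629; k=4: (W₁..W₄)·(W₅..W₅) → 7360+0+22·8·15 = 10000.
Best split is after W₄, i.e. k = 4.

4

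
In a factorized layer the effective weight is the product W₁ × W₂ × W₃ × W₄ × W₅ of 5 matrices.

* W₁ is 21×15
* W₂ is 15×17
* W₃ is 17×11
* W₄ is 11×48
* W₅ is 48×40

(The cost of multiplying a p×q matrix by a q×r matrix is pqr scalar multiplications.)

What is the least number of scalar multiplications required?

Adjacent pairs: W₁W₂ = 21·15·17 = 5355; W₂W₃ = 15·17·11 = 2805; W₃W₄ = 17·11·48 = 8976; W₄W₅ = 11·48·40 = 21120.
Length 3: W₁..W₃: k=1: 0+2805+21·15·11=6270; k=2: 5355+0+21·17·11=9282 → min 6270 | W₂..W₄: k=2: 0+8976+15·17·48=21216; k=3: 2805+0+15·11·48=10725 → min 10725 | W₃..W₅: k=3: 0+21120+17·11·40=28600; k=4: 8976+0+17·48·40=41616 → min 28600.
Length 4: W₁..W₄: k=1: 0+10725+21·15·48=25845; k=2: 5355+8976+21·17·48=31467; k=3: 6270+0+21·11·48=17358 → min 17358 | W₂..W₅: k=2: 0+28600+15·17·40=38800; k=3: 2805+21120+15·11·40=30525; k=4: 10725+0+15·48·40=39525 → min 30525.
Length 5: W₁..W₅: k=1: 0+30525+21·15·40=43125; k=2: 5355+28600+21·17·40=48235; k=3: 6270+21120+21·11·40=36630; k=4: 17358+0+21·48·40=57678 → min 36630.
Optimal order: ((W₁ × (W₂ × W₃)) × (W₄ × W₅)) with cost 36630.

36630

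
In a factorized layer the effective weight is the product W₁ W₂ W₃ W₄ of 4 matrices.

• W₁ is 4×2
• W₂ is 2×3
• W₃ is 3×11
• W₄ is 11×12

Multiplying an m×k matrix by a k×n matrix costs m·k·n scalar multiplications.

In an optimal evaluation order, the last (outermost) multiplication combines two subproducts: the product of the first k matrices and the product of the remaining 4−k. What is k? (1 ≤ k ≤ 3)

1

Adjacent pairs: W₁W₂ = 4·2·3 = 24; W₂W₃ = 2·3·11 = 66; W₃W₄ = 3·11·12 = 396.
Length 3: W₁..W₃: k=1: 0+66+4·2·11=154; k=2: 24+0+4·3·11=156 → min 154 | W₂..W₄: k=2: 0+396+2·3·12=468; k=3: 66+0+2·11·12=330 → min 330.
Top-level splits: k=1: (W₁..W₁)·(W₂..W₄) → 0+330+4·2·12 = 426; k=2: (W₁..W₂)·(W₃..W₄) → 24+396+4·3·12 = 564; k=3: (W₁..W₃)·(W₄..W₄) → 154+0+4·11·12 = 682.
Best split is after W₁, i.e. k = 1.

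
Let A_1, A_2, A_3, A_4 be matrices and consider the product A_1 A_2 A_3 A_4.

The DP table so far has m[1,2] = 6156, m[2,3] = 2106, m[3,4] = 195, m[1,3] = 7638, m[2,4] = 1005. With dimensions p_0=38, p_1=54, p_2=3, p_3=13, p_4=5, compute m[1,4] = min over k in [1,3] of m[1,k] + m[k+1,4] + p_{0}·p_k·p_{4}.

6921

m[1,4] = min over k∈[1,3] of m[1,k]+m[k+1,4]+p_{0}·p_k·p_{4}.
k=1: 0 + 1005 + 38·54·5 = 11265; k=2: 6156 + 195 + 38·3·5 = 6921; k=3: 7638 + 0 + 38·13·5 = 10108.
Minimum: 6921 at k=2.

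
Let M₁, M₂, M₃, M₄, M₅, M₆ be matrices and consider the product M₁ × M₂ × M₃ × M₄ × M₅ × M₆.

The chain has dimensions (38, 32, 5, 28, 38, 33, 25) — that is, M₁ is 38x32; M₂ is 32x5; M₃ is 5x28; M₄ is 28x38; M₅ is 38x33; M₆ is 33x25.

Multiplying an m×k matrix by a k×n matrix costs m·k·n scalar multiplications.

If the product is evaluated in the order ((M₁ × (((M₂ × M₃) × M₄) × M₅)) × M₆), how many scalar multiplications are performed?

150134

(M₂ × M₃): 32×5 by 5×28 → 32×28, cost 32·5·28 = 4480
((M₂ × M₃) × M₄): 32×28 by 28×38 → 32×38, cost 32·28·38 = 34048; cumulative 38528
(((M₂ × M₃) × M₄) × M₅): 32×38 by 38×33 → 32×33, cost 32·38·33 = 40128; cumulative 78656
(M₁ × (((M₂ × M₃) × M₄) × M₅)): 38×32 by 32×33 → 38×33, cost 38·32·33 = 40128; cumulative 118784
((M₁ × (((M₂ × M₃) × M₄) × M₅)) × M₆): 38×33 by 33×25 → 38×25, cost 38·33·25 = 31350; cumulative 150134
Total: 150134 scalar multiplications.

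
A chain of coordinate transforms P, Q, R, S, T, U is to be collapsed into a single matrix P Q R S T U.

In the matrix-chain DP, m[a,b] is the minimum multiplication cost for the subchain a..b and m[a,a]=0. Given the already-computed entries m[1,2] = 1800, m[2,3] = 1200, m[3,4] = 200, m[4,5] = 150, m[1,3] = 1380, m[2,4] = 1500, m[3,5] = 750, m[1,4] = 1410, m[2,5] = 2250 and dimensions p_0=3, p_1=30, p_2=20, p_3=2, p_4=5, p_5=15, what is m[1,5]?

m[1,5] = min over k∈[1,4] of m[1,k]+m[k+1,5]+p_{0}·p_k·p_{5}.
k=1: 0 + 2250 + 3·30·15 = 3600; k=2: 1800 + 750 + 3·20·15 = 3450; k=3: 1380 + 150 + 3·2·15 = 1620; k=4: 1410 + 0 + 3·5·15 = 1635.
Minimum: 1620 at k=3.

1620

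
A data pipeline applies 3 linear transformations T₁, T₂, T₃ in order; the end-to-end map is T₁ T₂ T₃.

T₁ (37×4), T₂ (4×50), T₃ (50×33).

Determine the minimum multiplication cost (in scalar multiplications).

11484

Order (T₁ (T₂ T₃)): (T₂ T₃): 4×50 by 50×33 → 4×33, cost 4·50·33 = 6600; (T₁ (T₂ T₃)): 37×4 by 4×33 → 37×33, cost 37·4·33 = 4884; cumulative 11484. Total 11484.
Order ((T₁ T₂) T₃): (T₁ T₂): 37×4 by 4×50 → 37×50, cost 37·4·50 = 7400; ((T₁ T₂) T₃): 37×50 by 50×33 → 37×33, cost 37·50·33 = 61050; cumulative 68450. Total 68450.
Minimum: 11484.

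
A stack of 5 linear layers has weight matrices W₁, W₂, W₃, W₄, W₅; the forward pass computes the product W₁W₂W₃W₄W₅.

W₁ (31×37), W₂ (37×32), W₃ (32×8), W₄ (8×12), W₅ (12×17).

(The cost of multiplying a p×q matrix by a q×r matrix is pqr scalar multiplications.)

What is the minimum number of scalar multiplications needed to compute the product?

24496

Adjacent pairs: W₁W₂ = 31·37·32 = 36704; W₂W₃ = 37·32·8 = 9472; W₃W₄ = 32·8·12 = 3072; W₄W₅ = 8·12·17 = 1632.
Length 3: W₁..W₃: k=1: 0+9472+31·37·8=18648; k=2: 36704+0+31·32·8=44640 → min 18648 | W₂..W₄: k=2: 0+3072+37·32·12=17280; k=3: 9472+0+37·8·12=13024 → min 13024 | W₃..W₅: k=3: 0+1632+32·8·17=5984; k=4: 3072+0+32·12·17=9600 → min 5984.
Length 4: W₁..W₄: k=1: 0+13024+31·37·12=26788; k=2: 36704+3072+31·32·12=51680; k=3: 18648+0+31·8·12=21624 → min 21624 | W₂..W₅: k=2: 0+5984+37·32·17=26112; k=3: 9472+1632+37·8·17=16136; k=4: 13024+0+37·12·17=20572 → min 16136.
Length 5: W₁..W₅: k=1: 0+16136+31·37·17=35635; k=2: 36704+5984+31·32·17=59552; k=3: 18648+1632+31·8·17=24496; k=4: 21624+0+31·12·17=27948 → min 24496.
Optimal order: ((W₁(W₂W₃))(W₄W₅)) with cost 24496.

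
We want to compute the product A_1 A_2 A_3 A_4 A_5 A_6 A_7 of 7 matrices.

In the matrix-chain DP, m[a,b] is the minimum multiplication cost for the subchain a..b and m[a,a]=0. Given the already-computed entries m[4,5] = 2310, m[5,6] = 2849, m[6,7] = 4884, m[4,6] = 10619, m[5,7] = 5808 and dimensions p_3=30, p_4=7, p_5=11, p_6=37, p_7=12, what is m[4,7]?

8328

m[4,7] = min over k∈[4,6] of m[4,k]+m[k+1,7]+p_{3}·p_k·p_{7}.
k=4: 0 + 5808 + 30·7·12 = 8328; k=5: 2310 + 4884 + 30·11·12 = 11154; k=6: 10619 + 0 + 30·37·12 = 23939.
Minimum: 8328 at k=4.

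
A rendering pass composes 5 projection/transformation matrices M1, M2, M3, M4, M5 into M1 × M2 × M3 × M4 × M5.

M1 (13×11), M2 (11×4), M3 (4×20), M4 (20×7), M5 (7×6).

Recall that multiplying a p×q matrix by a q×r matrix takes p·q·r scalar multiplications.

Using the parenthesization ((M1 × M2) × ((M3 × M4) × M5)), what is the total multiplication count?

(M1 × M2): 13×11 by 11×4 → 13×4, cost 13·11·4 = 572
(M3 × M4): 4×20 by 20×7 → 4×7, cost 4·20·7 = 560
((M3 × M4) × M5): 4×7 by 7×6 → 4×6, cost 4·7·6 = 168; cumulative 728
((M1 × M2) × ((M3 × M4) × M5)): 13×4 by 4×6 → 13×6, cost 13·4·6 = 312; cumulative 1612
Total: 1612 scalar multiplications.

1612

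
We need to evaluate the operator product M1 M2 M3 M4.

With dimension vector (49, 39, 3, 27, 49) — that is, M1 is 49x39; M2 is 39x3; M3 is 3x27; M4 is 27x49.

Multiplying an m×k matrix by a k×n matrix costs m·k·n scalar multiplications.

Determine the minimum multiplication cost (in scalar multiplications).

16905

Adjacent pairs: M1M2 = 49·39·3 = 5733; M2M3 = 39·3·27 = 3159; M3M4 = 3·27·49 = 3969.
Length 3: M1..M3: k=1: 0+3159+49·39·27=54756; k=2: 5733+0+49·3·27=9702 → min 9702 | M2..M4: k=2: 0+3969+39·3·49=9702; k=3: 3159+0+39·27·49=54756 → min 9702.
Length 4: M1..M4: k=1: 0+9702+49·39·49=103341; k=2: 5733+3969+49·3·49=16905; k=3: 9702+0+49·27·49=74529 → min 16905.
Optimal order: ((M1 M2) (M3 M4)) with cost 16905.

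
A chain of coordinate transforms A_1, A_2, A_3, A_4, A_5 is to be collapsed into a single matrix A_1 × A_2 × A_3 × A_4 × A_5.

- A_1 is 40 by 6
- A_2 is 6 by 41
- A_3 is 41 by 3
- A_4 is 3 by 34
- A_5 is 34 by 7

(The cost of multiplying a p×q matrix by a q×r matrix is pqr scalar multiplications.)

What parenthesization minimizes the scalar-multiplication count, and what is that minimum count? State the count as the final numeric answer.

Adjacent pairs: A_1A_2 = 40·6·41 = 9840; A_2A_3 = 6·41·3 = 738; A_3A_4 = 41·3·34 = 4182; A_4A_5 = 3·34·7 = 714.
Length 3: A_1..A_3: k=1: 0+738+40·6·3=1458; k=2: 9840+0+40·41·3=14760 → min 1458 | A_2..A_4: k=2: 0+4182+6·41·34=12546; k=3: 738+0+6·3·34=1350 → min 1350 | A_3..A_5: k=3: 0+714+41·3·7=1575; k=4: 4182+0+41·34·7=13940 → min 1575.
Length 4: A_1..A_4: k=1: 0+1350+40·6·34=9510; k=2: 9840+4182+40·41·34=69782; k=3: 1458+0+40·3·34=5538 → min 5538 | A_2..A_5: k=2: 0+1575+6·41·7=3297; k=3: 738+714+6·3·7=1578; k=4: 1350+0+6·34·7=2778 → min 1578.
Length 5: A_1..A_5: k=1: 0+1578+40·6·7=3258; k=2: 9840+1575+40·41·7=22895; k=3: 1458+714+40·3·7=3012; k=4: 5538+0+40·34·7=15058 → min 3012.
Optimal parenthesization: ((A_1 × (A_2 × A_3)) × (A_4 × A_5)) with cost 3012.

3012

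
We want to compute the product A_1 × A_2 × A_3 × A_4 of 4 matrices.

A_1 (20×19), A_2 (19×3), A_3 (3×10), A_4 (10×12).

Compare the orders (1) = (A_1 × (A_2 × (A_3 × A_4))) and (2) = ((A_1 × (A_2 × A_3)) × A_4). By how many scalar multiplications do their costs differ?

Order (1) = (A_1 × (A_2 × (A_3 × A_4))): (A_3 × A_4): 3×10 by 10×12 → 3×12, cost 3·10·12 = 360; (A_2 × (A_3 × A_4)): 19×3 by 3×12 → 19×12, cost 19·3·12 = 684; cumulative 1044; (A_1 × (A_2 × (A_3 × A_4))): 20×19 by 19×12 → 20×12, cost 20·19·12 = 4560; cumulative 5604. Total 5604.
Order (2) = ((A_1 × (A_2 × A_3)) × A_4): (A_2 × A_3): 19×3 by 3×10 → 19×10, cost 19·3·10 = 570; (A_1 × (A_2 × A_3)): 20×19 by 19×10 → 20×10, cost 20·19·10 = 3800; cumulative 4370; ((A_1 × (A_2 × A_3)) × A_4): 20×10 by 10×12 → 20×12, cost 20·10·12 = 2400; cumulative 6770. Total 6770.
Difference: |5604 − 6770| = 1166.

1166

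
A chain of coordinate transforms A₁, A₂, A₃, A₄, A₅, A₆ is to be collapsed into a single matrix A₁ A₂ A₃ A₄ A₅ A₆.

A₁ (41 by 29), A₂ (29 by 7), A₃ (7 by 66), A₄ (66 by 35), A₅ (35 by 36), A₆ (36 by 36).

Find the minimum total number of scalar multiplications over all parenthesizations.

Adjacent pairs: A₁A₂ = 41·29·7 = 8323; A₂A₃ = 29·7·66 = 13398; A₃A₄ = 7·66·35 = 16170; A₄A₅ = 66·35·36 = 83160; A₅A₆ = 35·36·36 = 45360.
Length 3: A₁..A₃: k=1: 0+13398+41·29·66=91872; k=2: 8323+0+41·7·66=27265 → min 27265 | A₂..A₄: k=2: 0+16170+29·7·35=23275; k=3: 13398+0+29·66·35=80388 → min 23275 | A₃..A₅: k=3: 0+83160+7·66·36=99792; k=4: 16170+0+7·35·36=24990 → min 24990 | A₄..A₆: k=4: 0+45360+66·35·36=128520; k=5: 83160+0+66·36·36=168696 → min 128520.
Length 4: A₁..A₄: k=1: 0+23275+41·29·35=64890; k=2: 8323+16170+41·7·35=34538; k=3: 27265+0+41·66·35=121975 → min 34538 | A₂..A₅: k=2: 0+24990+29·7·36=32298; k=3: 13398+83160+29·66·36=165462; k=4: 23275+0+29·35·36=59815 → min 32298 | A₃..A₆: k=3: 0+128520+7·66·36=145152; k=4: 16170+45360+7·35·36=70350; k=5: 24990+0+7·36·36=34062 → min 34062.
Length 5: A₁..A₅: k=1: 0+32298+41·29·36=75102; k=2: 8323+24990+41·7·36=43645; k=3: 27265+83160+41·66·36=207841; k=4: 34538+0+41·35·36=86198 → min 43645 | A₂..A₆: k=2: 0+34062+29·7·36=41370; k=3: 13398+128520+29·66·36=210822; k=4: 23275+45360+29·35·36=105175; k=5: 32298+0+29·36·36=69882 → min 41370.
Length 6: A₁..A₆: k=1: 0+41370+41·29·36=84174; k=2: 8323+34062+41·7·36=52717; k=3: 27265+128520+41·66·36=253201; k=4: 34538+45360+41·35·36=131558; k=5: 43645+0+41·36·36=96781 → min 52717.
Optimal order: ((A₁ A₂) (((A₃ A₄) A₅) A₆)) with cost 52717.

52717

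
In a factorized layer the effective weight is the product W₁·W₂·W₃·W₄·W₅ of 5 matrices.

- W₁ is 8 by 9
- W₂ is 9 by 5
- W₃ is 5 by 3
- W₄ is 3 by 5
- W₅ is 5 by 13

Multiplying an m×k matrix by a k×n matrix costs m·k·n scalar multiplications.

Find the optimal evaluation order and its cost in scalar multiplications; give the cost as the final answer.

Adjacent pairs: W₁W₂ = 8·9·5 = 360; W₂W₃ = 9·5·3 = 135; W₃W₄ = 5·3·5 = 75; W₄W₅ = 3·5·13 = 195.
Length 3: W₁..W₃: k=1: 0+135+8·9·3=351; k=2: 360+0+8·5·3=480 → min 351 | W₂..W₄: k=2: 0+75+9·5·5=300; k=3: 135+0+9·3·5=270 → min 270 | W₃..W₅: k=3: 0+195+5·3·13=390; k=4: 75+0+5·5·13=400 → min 390.
Length 4: W₁..W₄: k=1: 0+270+8·9·5=630; k=2: 360+75+8·5·5=635; k=3: 351+0+8·3·5=471 → min 471 | W₂..W₅: k=2: 0+390+9·5·13=975; k=3: 135+195+9·3·13=681; k=4: 270+0+9·5·13=855 → min 681.
Length 5: W₁..W₅: k=1: 0+681+8·9·13=1617; k=2: 360+390+8·5·13=1270; k=3: 351+195+8·3·13=858; k=4: 471+0+8·5·13=991 → min 858.
Optimal parenthesization: ((W₁·(W₂·W₃))·(W₄·W₅)) with cost 858.

858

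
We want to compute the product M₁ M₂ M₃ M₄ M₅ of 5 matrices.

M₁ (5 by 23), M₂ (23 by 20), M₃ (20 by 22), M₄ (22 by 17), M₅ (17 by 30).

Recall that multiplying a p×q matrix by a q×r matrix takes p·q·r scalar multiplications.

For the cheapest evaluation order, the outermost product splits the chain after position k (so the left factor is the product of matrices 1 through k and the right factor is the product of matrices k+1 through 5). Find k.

4

Adjacent pairs: M₁M₂ = 5·23·20 = 2300; M₂M₃ = 23·20·22 = 10120; M₃M₄ = 20·22·17 = 7480; M₄M₅ = 22·17·30 = 11220.
Length 3: M₁..M₃: k=1: 0+10120+5·23·22=12650; k=2: 2300+0+5·20·22=4500 → min 4500 | M₂..M₄: k=2: 0+7480+23·20·17=15300; k=3: 10120+0+23·22·17=18722 → min 15300 | M₃..M₅: k=3: 0+11220+20·22·30=24420; k=4: 7480+0+20·17·30=17680 → min 17680.
Length 4: M₁..M₄: k=1: 0+15300+5·23·17=17255; k=2: 2300+7480+5·20·17=11480; k=3: 4500+0+5·22·17=6370 → min 6370 | M₂..M₅: k=2: 0+17680+23·20·30=31480; k=3: 10120+11220+23·22·30=36520; k=4: 15300+0+23·17·30=27030 → min 27030.
Top-level splits: k=1: (M₁..M₁)·(M₂..M₅) → 0+27030+5·23·30 = 30480; k=2: (M₁..M₂)·(M₃..M₅) → 2300+17680+5·20·30 = 22980; k=3: (M₁..M₃)·(M₄..M₅) → 4500+11220+5·22·30 = 19020; k=4: (M₁..M₄)·(M₅..M₅) → 6370+0+5·17·30 = 8920.
Best split is after M₄, i.e. k = 4.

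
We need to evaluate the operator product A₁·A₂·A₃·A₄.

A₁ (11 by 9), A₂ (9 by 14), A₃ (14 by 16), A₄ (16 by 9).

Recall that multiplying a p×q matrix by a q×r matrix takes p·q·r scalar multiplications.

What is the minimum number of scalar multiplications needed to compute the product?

Adjacent pairs: A₁A₂ = 11·9·14 = 1386; A₂A₃ = 9·14·16 = 2016; A₃A₄ = 14·16·9 = 2016.
Length 3: A₁..A₃: k=1: 0+2016+11·9·16=3600; k=2: 1386+0+11·14·16=3850 → min 3600 | A₂..A₄: k=2: 0+2016+9·14·9=3150; k=3: 2016+0+9·16·9=3312 → min 3150.
Length 4: A₁..A₄: k=1: 0+3150+11·9·9=4041; k=2: 1386+2016+11·14·9=4788; k=3: 3600+0+11·16·9=5184 → min 4041.
Optimal order: (A₁·(A₂·(A₃·A₄))) with cost 4041.

4041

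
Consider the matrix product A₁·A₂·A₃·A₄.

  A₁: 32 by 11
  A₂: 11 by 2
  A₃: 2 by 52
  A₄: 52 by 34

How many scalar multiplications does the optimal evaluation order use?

6416

Adjacent pairs: A₁A₂ = 32·11·2 = 704; A₂A₃ = 11·2·52 = 1144; A₃A₄ = 2·52·34 = 3536.
Length 3: A₁..A₃: k=1: 0+1144+32·11·52=19448; k=2: 704+0+32·2·52=4032 → min 4032 | A₂..A₄: k=2: 0+3536+11·2·34=4284; k=3: 1144+0+11·52·34=20592 → min 4284.
Length 4: A₁..A₄: k=1: 0+4284+32·11·34=16252; k=2: 704+3536+32·2·34=6416; k=3: 4032+0+32·52·34=60608 → min 6416.
Optimal order: ((A₁·A₂)·(A₃·A₄)) with cost 6416.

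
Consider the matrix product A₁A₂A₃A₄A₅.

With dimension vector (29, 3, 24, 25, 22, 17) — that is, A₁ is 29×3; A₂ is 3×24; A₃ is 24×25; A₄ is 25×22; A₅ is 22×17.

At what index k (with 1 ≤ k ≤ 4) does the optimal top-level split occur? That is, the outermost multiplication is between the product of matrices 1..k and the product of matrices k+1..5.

Adjacent pairs: A₁A₂ = 29·3·24 = 2088; A₂A₃ = 3·24·25 = 1800; A₃A₄ = 24·25·22 = 13200; A₄A₅ = 25·22·17 = 9350.
Length 3: A₁..A₃: k=1: 0+1800+29·3·25=3975; k=2: 2088+0+29·24·25=19488 → min 3975 | A₂..A₄: k=2: 0+13200+3·24·22=14784; k=3: 1800+0+3·25·22=3450 → min 3450 | A₃..A₅: k=3: 0+9350+24·25·17=19550; k=4: 13200+0+24·22·17=22176 → min 19550.
Length 4: A₁..A₄: k=1: 0+3450+29·3·22=5364; k=2: 2088+13200+29·24·22=30600; k=3: 3975+0+29·25·22=19925 → min 5364 | A₂..A₅: k=2: 0+19550+3·24·17=20774; k=3: 1800+9350+3·25·17=12425; k=4: 3450+0+3·22·17=4572 → min 4572.
Top-level splits: k=1: (A₁..A₁)·(A₂..A₅) → 0+4572+29·3·17 = 6051; k=2: (A₁..A₂)·(A₃..A₅) → 2088+19550+29·24·17 = 33470; k=3: (A₁..A₃)·(A₄..A₅) → 3975+9350+29·25·17 = 25650; k=4: (A₁..A₄)·(A₅..A₅) → 5364+0+29·22·17 = 16210.
Best split is after A₁, i.e. k = 1.

1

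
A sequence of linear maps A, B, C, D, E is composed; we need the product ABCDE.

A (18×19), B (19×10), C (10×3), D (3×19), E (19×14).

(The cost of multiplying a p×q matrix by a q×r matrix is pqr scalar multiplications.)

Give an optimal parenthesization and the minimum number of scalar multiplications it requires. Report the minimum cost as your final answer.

3150

Adjacent pairs: AB = 18·19·10 = 3420; BC = 19·10·3 = 570; CD = 10·3·19 = 570; DE = 3·19·14 = 798.
Length 3: A..C: k=1: 0+570+18·19·3=1596; k=2: 3420+0+18·10·3=3960 → min 1596 | B..D: k=2: 0+570+19·10·19=4180; k=3: 570+0+19·3·19=1653 → min 1653 | C..E: k=3: 0+798+10·3·14=1218; k=4: 570+0+10·19·14=3230 → min 1218.
Length 4: A..D: k=1: 0+1653+18·19·19=8151; k=2: 3420+570+18·10·19=7410; k=3: 1596+0+18·3·19=2622 → min 2622 | B..E: k=2: 0+1218+19·10·14=3878; k=3: 570+798+19·3·14=2166; k=4: 1653+0+19·19·14=6707 → min 2166.
Length 5: A..E: k=1: 0+2166+18·19·14=6954; k=2: 3420+1218+18·10·14=7158; k=3: 1596+798+18·3·14=3150; k=4: 2622+0+18·19·14=7410 → min 3150.
Optimal parenthesization: ((A(BC))(DE)) with cost 3150.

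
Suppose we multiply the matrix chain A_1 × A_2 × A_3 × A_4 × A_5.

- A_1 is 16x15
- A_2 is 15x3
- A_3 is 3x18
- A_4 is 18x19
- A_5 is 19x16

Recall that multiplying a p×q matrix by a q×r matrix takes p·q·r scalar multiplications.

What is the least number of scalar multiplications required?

3426

Adjacent pairs: A_1A_2 = 16·15·3 = 720; A_2A_3 = 15·3·18 = 810; A_3A_4 = 3·18·19 = 1026; A_4A_5 = 18·19·16 = 5472.
Length 3: A_1..A_3: k=1: 0+810+16·15·18=5130; k=2: 720+0+16·3·18=1584 → min 1584 | A_2..A_4: k=2: 0+1026+15·3·19=1881; k=3: 810+0+15·18·19=5940 → min 1881 | A_3..A_5: k=3: 0+5472+3·18·16=6336; k=4: 1026+0+3·19·16=1938 → min 1938.
Length 4: A_1..A_4: k=1: 0+1881+16·15·19=6441; k=2: 720+1026+16·3·19=2658; k=3: 1584+0+16·18·19=7056 → min 2658 | A_2..A_5: k=2: 0+1938+15·3·16=2658; k=3: 810+5472+15·18·16=10602; k=4: 1881+0+15·19·16=6441 → min 2658.
Length 5: A_1..A_5: k=1: 0+2658+16·15·16=6498; k=2: 720+1938+16·3·16=3426; k=3: 1584+5472+16·18·16=11664; k=4: 2658+0+16·19·16=7522 → min 3426.
Optimal order: ((A_1 × A_2) × ((A_3 × A_4) × A_5)) with cost 3426.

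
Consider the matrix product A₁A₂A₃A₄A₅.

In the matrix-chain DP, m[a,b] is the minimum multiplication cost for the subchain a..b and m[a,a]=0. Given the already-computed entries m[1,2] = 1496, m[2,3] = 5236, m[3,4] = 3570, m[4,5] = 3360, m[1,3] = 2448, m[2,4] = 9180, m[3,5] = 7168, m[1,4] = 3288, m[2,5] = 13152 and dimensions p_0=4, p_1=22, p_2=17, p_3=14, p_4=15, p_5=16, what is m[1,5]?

4248

m[1,5] = min over k∈[1,4] of m[1,k]+m[k+1,5]+p_{0}·p_k·p_{5}.
k=1: 0 + 13152 + 4·22·16 = 14560; k=2: 1496 + 7168 + 4·17·16 = 9752; k=3: 2448 + 3360 + 4·14·16 = 6704; k=4: 3288 + 0 + 4·15·16 = 4248.
Minimum: 4248 at k=4.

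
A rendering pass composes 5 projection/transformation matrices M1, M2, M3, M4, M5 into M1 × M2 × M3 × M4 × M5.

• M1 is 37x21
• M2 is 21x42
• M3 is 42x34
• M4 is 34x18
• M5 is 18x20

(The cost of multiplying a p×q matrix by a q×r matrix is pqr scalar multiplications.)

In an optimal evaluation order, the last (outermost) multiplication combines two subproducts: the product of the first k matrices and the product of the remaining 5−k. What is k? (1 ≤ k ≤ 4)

Adjacent pairs: M1M2 = 37·21·42 = 32634; M2M3 = 21·42·34 = 29988; M3M4 = 42·34·18 = 25704; M4M5 = 34·18·20 = 12240.
Length 3: M1..M3: k=1: 0+29988+37·21·34=56406; k=2: 32634+0+37·42·34=85470 → min 56406 | M2..M4: k=2: 0+25704+21·42·18=41580; k=3: 29988+0+21·34·18=42840 → min 41580 | M3..M5: k=3: 0+12240+42·34·20=40800; k=4: 25704+0+42·18·20=40824 → min 40800.
Length 4: M1..M4: k=1: 0+41580+37·21·18=55566; k=2: 32634+25704+37·42·18=86310; k=3: 56406+0+37·34·18=79050 → min 55566 | M2..M5: k=2: 0+40800+21·42·20=58440; k=3: 29988+12240+21·34·20=56508; k=4: 41580+0+21·18·20=49140 → min 49140.
Top-level splits: k=1: (M1..M1)·(M2..M5) → 0+49140+37·21·20 = 64680; k=2: (M1..M2)·(M3..M5) → 32634+40800+37·42·20 = 104514; k=3: (M1..M3)·(M4..M5) → 56406+12240+37·34·20 = 93806; k=4: (M1..M4)·(M5..M5) → 55566+0+37·18·20 = 68886.
Best split is after M1, i.e. k = 1.

1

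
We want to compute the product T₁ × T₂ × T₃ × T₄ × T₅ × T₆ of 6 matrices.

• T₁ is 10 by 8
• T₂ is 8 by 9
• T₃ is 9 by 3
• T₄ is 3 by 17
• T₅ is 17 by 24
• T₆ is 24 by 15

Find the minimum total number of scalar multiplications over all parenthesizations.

3210

Adjacent pairs: T₁T₂ = 10·8·9 = 720; T₂T₃ = 8·9·3 = 216; T₃T₄ = 9·3·17 = 459; T₄T₅ = 3·17·24 = 1224; T₅T₆ = 17·24·15 = 6120.
Length 3: T₁..T₃: k=1: 0+216+10·8·3=456; k=2: 720+0+10·9·3=990 → min 456 | T₂..T₄: k=2: 0+459+8·9·17=1683; k=3: 216+0+8·3·17=624 → min 624 | T₃..T₅: k=3: 0+1224+9·3·24=1872; k=4: 459+0+9·17·24=4131 → min 1872 | T₄..T₆: k=4: 0+6120+3·17·15=6885; k=5: 1224+0+3·24·15=2304 → min 2304.
Length 4: T₁..T₄: k=1: 0+624+10·8·17=1984; k=2: 720+459+10·9·17=2709; k=3: 456+0+10·3·17=966 → min 966 | T₂..T₅: k=2: 0+1872+8·9·24=3600; k=3: 216+1224+8·3·24=2016; k=4: 624+0+8·17·24=3888 → min 2016 | T₃..T₆: k=3: 0+2304+9·3·15=2709; k=4: 459+6120+9·17·15=8874; k=5: 1872+0+9·24·15=5112 → min 2709.
Length 5: T₁..T₅: k=1: 0+2016+10·8·24=3936; k=2: 720+1872+10·9·24=4752; k=3: 456+1224+10·3·24=2400; k=4: 966+0+10·17·24=5046 → min 2400 | T₂..T₆: k=2: 0+2709+8·9·15=3789; k=3: 216+2304+8·3·15=2880; k=4: 624+6120+8·17·15=8784; k=5: 2016+0+8·24·15=4896 → min 2880.
Length 6: T₁..T₆: k=1: 0+2880+10·8·15=4080; k=2: 720+2709+10·9·15=4779; k=3: 456+2304+10·3·15=3210; k=4: 966+6120+10·17·15=9636; k=5: 2400+0+10·24·15=6000 → min 3210.
Optimal order: ((T₁ × (T₂ × T₃)) × ((T₄ × T₅) × T₆)) with cost 3210.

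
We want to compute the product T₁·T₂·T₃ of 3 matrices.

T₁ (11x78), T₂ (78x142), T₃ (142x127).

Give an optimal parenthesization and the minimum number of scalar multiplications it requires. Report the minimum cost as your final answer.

(T₁·(T₂·T₃)): cost 1515618.
((T₁·T₂)·T₃): cost 320210.
Optimal: ((T₁·T₂)·T₃) with cost 320210.

320210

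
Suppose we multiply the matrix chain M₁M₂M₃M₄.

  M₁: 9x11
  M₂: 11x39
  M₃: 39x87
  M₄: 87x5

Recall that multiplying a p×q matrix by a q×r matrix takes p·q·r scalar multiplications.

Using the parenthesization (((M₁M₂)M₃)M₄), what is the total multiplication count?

(M₁M₂): 9×11 by 11×39 → 9×39, cost 9·11·39 = 3861
((M₁M₂)M₃): 9×39 by 39×87 → 9×87, cost 9·39·87 = 30537; cumulative 34398
(((M₁M₂)M₃)M₄): 9×87 by 87×5 → 9×5, cost 9·87·5 = 3915; cumulative 38313
Total: 38313 scalar multiplications.

38313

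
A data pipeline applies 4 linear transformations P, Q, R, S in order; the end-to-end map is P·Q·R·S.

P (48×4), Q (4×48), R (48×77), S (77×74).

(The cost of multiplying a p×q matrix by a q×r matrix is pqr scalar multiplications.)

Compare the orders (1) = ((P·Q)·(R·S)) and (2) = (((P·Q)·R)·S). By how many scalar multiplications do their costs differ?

6912

Order (1) = ((P·Q)·(R·S)): (P·Q): 48×4 by 4×48 → 48×48, cost 48·4·48 = 9216; (R·S): 48×77 by 77×74 → 48×74, cost 48·77·74 = 273504; ((P·Q)·(R·S)): 48×48 by 48×74 → 48×74, cost 48·48·74 = 170496; cumulative 453216. Total 453216.
Order (2) = (((P·Q)·R)·S): (P·Q): 48×4 by 4×48 → 48×48, cost 48·4·48 = 9216; ((P·Q)·R): 48×48 by 48×77 → 48×77, cost 48·48·77 = 177408; cumulative 186624; (((P·Q)·R)·S): 48×77 by 77×74 → 48×74, cost 48·77·74 = 273504; cumulative 460128. Total 460128.
Difference: |453216 − 460128| = 6912.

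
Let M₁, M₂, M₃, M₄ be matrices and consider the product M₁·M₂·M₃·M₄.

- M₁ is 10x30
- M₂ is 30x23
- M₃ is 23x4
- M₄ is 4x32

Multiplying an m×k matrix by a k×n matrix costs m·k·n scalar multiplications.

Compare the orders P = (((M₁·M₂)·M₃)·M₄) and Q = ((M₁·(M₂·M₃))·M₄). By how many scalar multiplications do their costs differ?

Order P = (((M₁·M₂)·M₃)·M₄): (M₁·M₂): 10×30 by 30×23 → 10×23, cost 10·30·23 = 6900; ((M₁·M₂)·M₃): 10×23 by 23×4 → 10×4, cost 10·23·4 = 920; cumulative 7820; (((M₁·M₂)·M₃)·M₄): 10×4 by 4×32 → 10×32, cost 10·4·32 = 1280; cumulative 9100. Total 9100.
Order Q = ((M₁·(M₂·M₃))·M₄): (M₂·M₃): 30×23 by 23×4 → 30×4, cost 30·23·4 = 2760; (M₁·(M₂·M₃)): 10×30 by 30×4 → 10×4, cost 10·30·4 = 1200; cumulative 3960; ((M₁·(M₂·M₃))·M₄): 10×4 by 4×32 → 10×32, cost 10·4·32 = 1280; cumulative 5240. Total 5240.
Difference: |9100 − 5240| = 3860.

3860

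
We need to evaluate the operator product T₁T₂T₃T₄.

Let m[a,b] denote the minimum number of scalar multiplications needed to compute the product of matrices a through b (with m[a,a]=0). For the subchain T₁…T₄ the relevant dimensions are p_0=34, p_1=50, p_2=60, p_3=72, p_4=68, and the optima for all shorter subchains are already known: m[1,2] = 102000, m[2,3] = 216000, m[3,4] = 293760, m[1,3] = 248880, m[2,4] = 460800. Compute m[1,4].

415344

m[1,4] = min over k∈[1,3] of m[1,k]+m[k+1,4]+p_{0}·p_k·p_{4}.
k=1: 0 + 460800 + 34·50·68 = 576400; k=2: 102000 + 293760 + 34·60·68 = 534480; k=3: 248880 + 0 + 34·72·68 = 415344.
Minimum: 415344 at k=3.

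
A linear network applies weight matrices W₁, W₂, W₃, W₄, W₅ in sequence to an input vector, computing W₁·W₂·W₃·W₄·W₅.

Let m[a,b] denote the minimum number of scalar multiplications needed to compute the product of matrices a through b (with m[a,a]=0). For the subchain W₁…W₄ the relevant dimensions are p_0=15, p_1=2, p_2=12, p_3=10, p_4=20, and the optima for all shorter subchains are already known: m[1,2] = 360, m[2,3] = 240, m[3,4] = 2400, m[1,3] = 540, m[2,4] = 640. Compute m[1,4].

m[1,4] = min over k∈[1,3] of m[1,k]+m[k+1,4]+p_{0}·p_k·p_{4}.
k=1: 0 + 640 + 15·2·20 = 1240; k=2: 360 + 2400 + 15·12·20 = 6360; k=3: 540 + 0 + 15·10·20 = 3540.
Minimum: 1240 at k=1.

1240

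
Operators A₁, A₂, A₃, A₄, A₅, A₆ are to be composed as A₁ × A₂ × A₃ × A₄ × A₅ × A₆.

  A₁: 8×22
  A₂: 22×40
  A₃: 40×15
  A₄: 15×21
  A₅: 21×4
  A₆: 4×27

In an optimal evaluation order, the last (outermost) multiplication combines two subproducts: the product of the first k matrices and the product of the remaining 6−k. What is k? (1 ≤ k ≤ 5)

5

Adjacent pairs: A₁A₂ = 8·22·40 = 7040; A₂A₃ = 22·40·15 = 13200; A₃A₄ = 40·15·21 = 12600; A₄A₅ = 15·21·4 = 1260; A₅A₆ = 21·4·27 = 2268.
Length 3: A₁..A₃: k=1: 0+13200+8·22·15=15840; k=2: 7040+0+8·40·15=11840 → min 11840 | A₂..A₄: k=2: 0+12600+22·40·21=31080; k=3: 13200+0+22·15·21=20130 → min 20130 | A₃..A₅: k=3: 0+1260+40·15·4=3660; k=4: 12600+0+40·21·4=15960 → min 3660 | A₄..A₆: k=4: 0+2268+15·21·27=10773; k=5: 1260+0+15·4·27=2880 → min 2880.
Length 4: A₁..A₄: k=1: 0+20130+8·22·21=23826; k=2: 7040+12600+8·40·21=26360; k=3: 11840+0+8·15·21=14360 → min 14360 | A₂..A₅: k=2: 0+3660+22·40·4=7180; k=3: 13200+1260+22·15·4=15780; k=4: 20130+0+22·21·4=21978 → min 7180 | A₃..A₆: k=3: 0+2880+40·15·27=19080; k=4: 12600+2268+40·21·27=37548; k=5: 3660+0+40·4·27=7980 → min 7980.
Length 5: A₁..A₅: k=1: 0+7180+8·22·4=7884; k=2: 7040+3660+8·40·4=11980; k=3: 11840+1260+8·15·4=13580; k=4: 14360+0+8·21·4=15032 → min 7884 | A₂..A₆: k=2: 0+7980+22·40·27=31740; k=3: 13200+2880+22·15·27=24990; k=4: 20130+2268+22·21·27=34872; k=5: 7180+0+22·4·27=9556 → min 9556.
Top-level splits: k=1: (A₁..A₁)·(A₂..A₆) → 0+9556+8·22·27 = 14308; k=2: (A₁..A₂)·(A₃..A₆) → 7040+7980+8·40·27 = 23660; k=3: (A₁..A₃)·(A₄..A₆) → 11840+2880+8·15·27 = 17960; k=4: (A₁..A₄)·(A₅..A₆) → 14360+2268+8·21·27 = 21164; k=5: (A₁..A₅)·(A₆..A₆) → 7884+0+8·4·27 = 8748.
Best split is after A₅, i.e. k = 5.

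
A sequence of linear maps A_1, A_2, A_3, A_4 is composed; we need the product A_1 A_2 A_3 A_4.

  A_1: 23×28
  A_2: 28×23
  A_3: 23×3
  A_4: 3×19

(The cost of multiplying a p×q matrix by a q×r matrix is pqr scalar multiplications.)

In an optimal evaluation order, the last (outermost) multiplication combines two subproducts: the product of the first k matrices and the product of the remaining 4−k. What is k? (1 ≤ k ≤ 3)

Adjacent pairs: A_1A_2 = 23·28·23 = 14812; A_2A_3 = 28·23·3 = 1932; A_3A_4 = 23·3·19 = 1311.
Length 3: A_1..A_3: k=1: 0+1932+23·28·3=3864; k=2: 14812+0+23·23·3=16399 → min 3864 | A_2..A_4: k=2: 0+1311+28·23·19=13547; k=3: 1932+0+28·3·19=3528 → min 3528.
Top-level splits: k=1: (A_1..A_1)·(A_2..A_4) → 0+3528+23·28·19 = 15764; k=2: (A_1..A_2)·(A_3..A_4) → 14812+1311+23·23·19 = 26174; k=3: (A_1..A_3)·(A_4..A_4) → 3864+0+23·3·19 = 5175.
Best split is after A_3, i.e. k = 3.

3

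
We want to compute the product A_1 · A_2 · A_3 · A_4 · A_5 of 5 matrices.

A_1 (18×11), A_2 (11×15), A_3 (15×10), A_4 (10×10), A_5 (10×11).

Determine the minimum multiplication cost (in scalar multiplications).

Adjacent pairs: A_1A_2 = 18·11·15 = 2970; A_2A_3 = 11·15·10 = 1650; A_3A_4 = 15·10·10 = 1500; A_4A_5 = 10·10·11 = 1100.
Length 3: A_1..A_3: k=1: 0+1650+18·11·10=3630; k=2: 2970+0+18·15·10=5670 → min 3630 | A_2..A_4: k=2: 0+1500+11·15·10=3150; k=3: 1650+0+11·10·10=2750 → min 2750 | A_3..A_5: k=3: 0+1100+15·10·11=2750; k=4: 1500+0+15·10·11=3150 → min 2750.
Length 4: A_1..A_4: k=1: 0+2750+18·11·10=4730; k=2: 2970+1500+18·15·10=7170; k=3: 3630+0+18·10·10=5430 → min 4730 | A_2..A_5: k=2: 0+2750+11·15·11=4565; k=3: 1650+1100+11·10·11=3960; k=4: 2750+0+11·10·11=3960 → min 3960.
Length 5: A_1..A_5: k=1: 0+3960+18·11·11=6138; k=2: 2970+2750+18·15·11=8690; k=3: 3630+1100+18·10·11=6710; k=4: 4730+0+18·10·11=6710 → min 6138.
Optimal order: (A_1 · ((A_2 · A_3) · (A_4 · A_5))) with cost 6138.

6138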